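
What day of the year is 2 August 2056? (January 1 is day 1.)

215

Days in months before August: 31 + 29 + 31 + 30 + 31 + 30 + 31 = 213.
Plus 2 days into August → day 215.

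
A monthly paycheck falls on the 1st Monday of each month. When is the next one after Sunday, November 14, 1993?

December 6, 1993

November 1993 starts on a Monday, so its 1st Monday is November 1, 1993.
That is not after November 14, 1993, so look at December 1993.
December 1993 starts on a Wednesday, so its 1st Monday is December 6, 1993 (5 days in).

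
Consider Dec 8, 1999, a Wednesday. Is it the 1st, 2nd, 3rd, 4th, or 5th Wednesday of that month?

2nd

Day 8 falls in week ⌈8/7⌉ of the month.
Days 1–7 hold the 1st Wednesday, 8–14 the 2nd, 15–21 the 3rd, 22–28 the 4th, 29–31 the 5th.
8 is in the range for the 2nd.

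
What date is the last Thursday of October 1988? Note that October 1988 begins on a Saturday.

1988-10-27

October 1988 begins on a Saturday, so the first Thursday is October 6 (5 days later).
October 1988 has 31 days. Adding weeks: 6, 13, 20, 27 — the last one ≤ 31 is the 27th.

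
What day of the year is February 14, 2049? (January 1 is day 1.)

Days in months before February: 31 = 31.
Plus 14 days into February → day 45.

45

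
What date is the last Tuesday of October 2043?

October 2043 begins on a Thursday, so the first Tuesday is October 6 (5 days later).
October 2043 has 31 days. Adding weeks: 6, 13, 20, 27 — the last one ≤ 31 is the 27th.

27 October 2043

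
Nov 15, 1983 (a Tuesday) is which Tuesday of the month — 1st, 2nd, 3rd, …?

3rd

Day 15 falls in week ⌈15/7⌉ of the month.
Days 1–7 hold the 1st Tuesday, 8–14 the 2nd, 15–21 the 3rd, 22–28 the 4th, 29–31 the 5th.
15 is in the range for the 3rd.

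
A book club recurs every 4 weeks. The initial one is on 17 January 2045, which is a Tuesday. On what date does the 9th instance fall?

29 August 2045

The 9th occurrence is 8 intervals after the first: 8 × 28 = 224 days after 17 January 2045.
January has 31 days — 14 days to the end of January leaves 210.
February has 28 days (182 left).
March has 31 days (151 left).
April has 30 days (121 left).
May has 31 days (90 left).
June has 30 days (60 left).
July has 31 days (29 left).
29 days into August → 29 August 2045.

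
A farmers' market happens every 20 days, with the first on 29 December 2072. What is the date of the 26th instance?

13 May 2074

The 26th occurrence is 25 intervals after the first: 25 × 20 = 500 days after 29 December 2072.
December has 31 days — 2 days to the end of December leaves 498.
2073 has 365 days (133 left).
January has 31 days (102 left).
February has 28 days (74 left).
March has 31 days (43 left).
April has 30 days (13 left).
13 days into May → 13 May 2074.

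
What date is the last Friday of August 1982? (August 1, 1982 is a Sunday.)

27 August 1982

August 1982 begins on a Sunday, so the first Friday is August 6 (5 days later).
August 1982 has 31 days. Adding weeks: 6, 13, 20, 27 — the last one ≤ 31 is the 27th.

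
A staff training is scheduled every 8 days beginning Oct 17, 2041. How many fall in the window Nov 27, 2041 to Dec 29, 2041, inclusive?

4

Occurrences land 8·i days after Oct 17, 2041 for i = 0, 1, 2, …
Nov 27, 2041 is 41 days after the start; 41 ÷ 8 = 5 remainder 1; since the remainder is 1, round up to i = 6. First occurrence in the window: #7 on Dec 4, 2041 (6×8 = 48 days in).
Dec 29, 2041 is 73 days after the start; 73 ÷ 8 = 9 remainder 1. Last occurrence in the window: #10 on Dec 28, 2041.
Occurrences #7 through #10: 4 in total.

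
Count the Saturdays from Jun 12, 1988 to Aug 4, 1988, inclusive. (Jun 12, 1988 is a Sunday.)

7

Jun 12, 1988 is a Sunday; the first Saturday on or after it is Jun 18, 1988 (6 days later).
From Jun 18, 1988 to Aug 4, 1988: 12 + 31 + 4 = 47 days (rest of Jun, Jul, Aug).
47 ÷ 7 = 6 full weeks with remainder 5, so 6 more Saturdays after the first → 7.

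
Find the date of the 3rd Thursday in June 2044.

The first Thursday of June 2044 is June 2.
The 3rd Thursday is 2 weeks later: 2 + 14 = 16.

June 16, 2044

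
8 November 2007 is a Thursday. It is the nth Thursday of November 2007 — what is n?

2nd

Day 8 falls in week ⌈8/7⌉ of the month.
Days 1–7 hold the 1st Thursday, 8–14 the 2nd, 15–21 the 3rd, 22–28 the 4th, 29–31 the 5th.
8 is in the range for the 2nd.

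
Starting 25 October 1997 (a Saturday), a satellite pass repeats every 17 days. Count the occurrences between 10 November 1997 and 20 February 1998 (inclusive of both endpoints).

Occurrences land 17·i days after 25 October 1997 for i = 0, 1, 2, …
10 November 1997 is 16 days after the start; 16 ÷ 17 = 0 remainder 16; since the remainder is 16, round up to i = 1. First occurrence in the window: #2 on 11 November 1997 (1×17 = 17 days in).
20 February 1998 is 118 days after the start; 118 ÷ 17 = 6 remainder 16. Last occurrence in the window: #7 on 4 February 1998.
Occurrences #2 through #7: 6 in total.

6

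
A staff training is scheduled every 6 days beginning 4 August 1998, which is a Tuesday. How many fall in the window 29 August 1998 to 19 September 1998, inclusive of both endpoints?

Occurrences land 6·i days after 4 August 1998 for i = 0, 1, 2, …
29 August 1998 is 25 days after the start; 25 ÷ 6 = 4 remainder 1; since the remainder is 1, round up to i = 5. First occurrence in the window: #6 on 3 September 1998 (5×6 = 30 days in).
19 September 1998 is 46 days after the start; 46 ÷ 6 = 7 remainder 4. Last occurrence in the window: #8 on 15 September 1998.
Occurrences #6 through #8: 3 in total.

3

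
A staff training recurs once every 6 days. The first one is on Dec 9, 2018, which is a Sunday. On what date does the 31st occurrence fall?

The 31st occurrence is 30 intervals after the first: 30 × 6 = 180 days after Dec 9, 2018.
Dec has 31 days — 22 days to the end of Dec leaves 158.
Jan has 31 days (127 left).
Feb has 28 days (99 left).
Mar has 31 days (68 left).
Apr has 30 days (38 left).
May has 31 days (7 left).
7 days into Jun → Jun 7, 2019.

Jun 7, 2019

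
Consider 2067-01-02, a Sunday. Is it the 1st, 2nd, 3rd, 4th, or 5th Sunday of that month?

1st

Day 2 falls in week ⌈2/7⌉ of the month.
Days 1–7 hold the 1st Sunday, 8–14 the 2nd, 15–21 the 3rd, 22–28 the 4th, 29–31 the 5th.
2 is in the range for the 1st.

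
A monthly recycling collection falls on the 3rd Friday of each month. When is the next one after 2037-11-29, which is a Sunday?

2037-12-18

November 2037 starts on a Sunday; its first Friday is the 6th, so the 3rd Friday is the 20th — 2037-11-20.
That is not after 2037-11-29, so look at December 2037.
December 2037 starts on a Tuesday; its first Friday is the 4th, so the 3rd Friday is the 18th — 2037-12-18.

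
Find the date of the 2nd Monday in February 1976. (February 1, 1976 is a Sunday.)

February 1976 begins on a Sunday, so the first Monday is February 2 (1 day later).
The 2nd Monday is 1 weeks later: 2 + 7 = 9.

1976-02-09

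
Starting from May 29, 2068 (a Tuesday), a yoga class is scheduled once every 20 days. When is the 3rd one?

The 3rd occurrence is 2 intervals after the first: 2 × 20 = 40 days after May 29, 2068.
May has 31 days — 2 days to the end of May leaves 38.
June has 30 days (8 left).
8 days into July → July 8, 2068.

July 8, 2068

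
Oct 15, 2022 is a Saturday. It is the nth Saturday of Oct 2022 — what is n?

Day 15 falls in week ⌈15/7⌉ of the month.
Days 1–7 hold the 1st Saturday, 8–14 the 2nd, 15–21 the 3rd, 22–28 the 4th, 29–31 the 5th.
15 is in the range for the 3rd.

3rd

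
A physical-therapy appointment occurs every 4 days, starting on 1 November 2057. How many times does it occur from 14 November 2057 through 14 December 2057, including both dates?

Occurrences land 4·i days after 1 November 2057 for i = 0, 1, 2, …
14 November 2057 is 13 days after the start; 13 ÷ 4 = 3 remainder 1; since the remainder is 1, round up to i = 4. First occurrence in the window: #5 on 17 November 2057 (4×4 = 16 days in).
14 December 2057 is 43 days after the start; 43 ÷ 4 = 10 remainder 3. Last occurrence in the window: #11 on 11 December 2057.
Occurrences #5 through #11: 7 in total.

7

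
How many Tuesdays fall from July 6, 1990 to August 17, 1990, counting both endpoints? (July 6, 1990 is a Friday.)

July 6, 1990 is a Friday; the first Tuesday on or after it is July 10, 1990 (4 days later).
From July 10, 1990 to August 17, 1990: 21 + 17 = 38 days (rest of July, August).
38 ÷ 7 = 5 full weeks with remainder 3, so 5 more Tuesdays after the first → 6.

6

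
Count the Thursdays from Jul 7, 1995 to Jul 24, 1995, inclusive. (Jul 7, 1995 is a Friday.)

2

Jul 7, 1995 is a Friday; the first Thursday on or after it is Jul 13, 1995 (6 days later).
From Jul 13, 1995 to Jul 24, 1995 is 24 − 13 = 11 days.
11 ÷ 7 = 1 full weeks with remainder 4, so 1 more Thursdays after the first → 2.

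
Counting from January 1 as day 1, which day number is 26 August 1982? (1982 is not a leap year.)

Days in months before August: 31 + 28 + 31 + 30 + 31 + 30 + 31 = 212.
Plus 26 days into August → day 238.

238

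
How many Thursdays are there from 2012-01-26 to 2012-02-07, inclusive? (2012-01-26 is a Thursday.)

2012-01-26 is a Thursday; the first Thursday on or after it is 2012-01-26.
From 2012-01-26 to 2012-02-07: 5 + 7 = 12 days (rest of January, February).
12 ÷ 7 = 1 full weeks with remainder 5, so 1 more Thursdays after the first → 2.

2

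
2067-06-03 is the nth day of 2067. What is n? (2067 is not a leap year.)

Days in months before June: 31 + 28 + 31 + 30 + 31 = 151.
Plus 3 days into June → day 154.

154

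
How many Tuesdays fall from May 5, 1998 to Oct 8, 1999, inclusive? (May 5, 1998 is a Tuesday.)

May 5, 1998 is a Tuesday; the first Tuesday on or after it is May 5, 1998.
From May 5, 1998 to Oct 8, 1999: 240 + 281 = 521 days (rest of 1998, to Oct 8, 1999 in 1999).
521 ÷ 7 = 74 full weeks with remainder 3, so 74 more Tuesdays after the first → 75.

75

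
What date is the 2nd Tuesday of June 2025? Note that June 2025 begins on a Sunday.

June 10, 2025

June 2025 begins on a Sunday, so the first Tuesday is June 3 (2 days later).
The 2nd Tuesday is 1 weeks later: 3 + 7 = 10.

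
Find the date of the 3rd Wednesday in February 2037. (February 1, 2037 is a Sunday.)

18 February 2037

February 2037 begins on a Sunday, so the first Wednesday is February 4 (3 days later).
The 3rd Wednesday is 2 weeks later: 4 + 14 = 18.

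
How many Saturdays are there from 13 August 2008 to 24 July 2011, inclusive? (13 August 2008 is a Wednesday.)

154

13 August 2008 is a Wednesday; the first Saturday on or after it is 16 August 2008 (3 days later).
From 16 August 2008 to 24 July 2011: 137 + 365 + 365 + 205 = 1072 days (rest of 2008, 2009, 2010, to 24 July 2011 in 2011).
1072 ÷ 7 = 153 full weeks with remainder 1, so 153 more Saturdays after the first → 154.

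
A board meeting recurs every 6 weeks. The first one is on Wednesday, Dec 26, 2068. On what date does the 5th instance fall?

Jun 12, 2069

The 5th occurrence is 4 intervals after the first: 4 × 42 = 168 days after Dec 26, 2068.
Dec has 31 days — 5 days to the end of Dec leaves 163.
Jan has 31 days (132 left).
Feb has 28 days (104 left).
Mar has 31 days (73 left).
Apr has 30 days (43 left).
May has 31 days (12 left).
12 days into Jun → Jun 12, 2069.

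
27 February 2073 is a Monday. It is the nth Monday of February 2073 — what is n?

4th

Day 27 falls in week ⌈27/7⌉ of the month.
Days 1–7 hold the 1st Monday, 8–14 the 2nd, 15–21 the 3rd, 22–28 the 4th, 29–31 the 5th.
27 is in the range for the 4th.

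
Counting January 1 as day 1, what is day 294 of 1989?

January has 31 days (294 − 31 = 263 remain).
February has 28 days (263 − 28 = 235 remain).
March has 31 days (235 − 31 = 204 remain).
April has 30 days (204 − 30 = 174 remain).
May has 31 days (174 − 31 = 143 remain).
June has 30 days (143 − 30 = 113 remain).
July has 31 days (113 − 31 = 82 remain).
August has 31 days (82 − 31 = 51 remain).
September has 30 days (51 − 30 = 21 remain).
21 into October → October 21.

October 21, 1989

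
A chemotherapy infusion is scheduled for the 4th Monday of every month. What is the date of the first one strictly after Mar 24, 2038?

Apr 26, 2038

Mar 2038 starts on a Monday; its first Monday is the 1st, so the 4th Monday is the 22nd — Mar 22, 2038.
That is not after Mar 24, 2038, so look at Apr 2038.
Apr 2038 starts on a Thursday; its first Monday is the 5th, so the 4th Monday is the 26th — Apr 26, 2038.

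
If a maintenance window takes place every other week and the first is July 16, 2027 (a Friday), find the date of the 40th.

The 40th occurrence is 39 intervals after the first: 39 × 14 = 546 days after July 16, 2027.
July has 31 days — 15 days to the end of July leaves 531.
From end of July to end of 2027 is 153 days (378 left).
2028 has 366 days (12 left).
12 days into January → January 12, 2029.

January 12, 2029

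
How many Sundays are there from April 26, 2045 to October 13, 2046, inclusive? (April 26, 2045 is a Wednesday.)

April 26, 2045 is a Wednesday; the first Sunday on or after it is April 30, 2045 (4 days later).
From April 30, 2045 to October 13, 2046: 245 + 286 = 531 days (rest of 2045, to October 13, 2046 in 2046).
531 ÷ 7 = 75 full weeks with remainder 6, so 75 more Sundays after the first → 76.

76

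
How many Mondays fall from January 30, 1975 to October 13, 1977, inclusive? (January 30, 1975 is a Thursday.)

January 30, 1975 is a Thursday; the first Monday on or after it is February 3, 1975 (4 days later).
From February 3, 1975 to October 13, 1977: 331 + 366 + 286 = 983 days (rest of 1975, 1976, to October 13, 1977 in 1977).
983 ÷ 7 = 140 full weeks with remainder 3, so 140 more Mondays after the first → 141.

141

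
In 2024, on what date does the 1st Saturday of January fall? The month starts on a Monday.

January 2024 begins on a Monday, so the first Saturday is January 6 (5 days later).

6 January 2024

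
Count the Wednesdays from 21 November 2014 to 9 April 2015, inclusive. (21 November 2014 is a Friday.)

20

21 November 2014 is a Friday; the first Wednesday on or after it is 26 November 2014 (5 days later).
From 26 November 2014 to 9 April 2015: 4 + 31 + 31 + 28 + 31 + 9 = 134 days (rest of November, December, January, February, March, April).
134 ÷ 7 = 19 full weeks with remainder 1, so 19 more Wednesdays after the first → 20.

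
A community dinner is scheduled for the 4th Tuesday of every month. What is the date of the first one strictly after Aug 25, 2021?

Sep 28, 2021

Aug 2021 starts on a Sunday; its first Tuesday is the 3rd, so the 4th Tuesday is the 24th — Aug 24, 2021.
That is not after Aug 25, 2021, so look at Sep 2021.
Sep 2021 starts on a Wednesday; its first Tuesday is the 7th, so the 4th Tuesday is the 28th — Sep 28, 2021.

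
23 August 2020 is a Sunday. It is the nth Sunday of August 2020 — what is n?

Day 23 falls in week ⌈23/7⌉ of the month.
Days 1–7 hold the 1st Sunday, 8–14 the 2nd, 15–21 the 3rd, 22–28 the 4th, 29–31 the 5th.
23 is in the range for the 4th.

4th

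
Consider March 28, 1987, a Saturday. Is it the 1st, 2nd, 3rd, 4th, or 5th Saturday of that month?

Day 28 falls in week ⌈28/7⌉ of the month.
Days 1–7 hold the 1st Saturday, 8–14 the 2nd, 15–21 the 3rd, 22–28 the 4th, 29–31 the 5th.
28 is in the range for the 4th.

4th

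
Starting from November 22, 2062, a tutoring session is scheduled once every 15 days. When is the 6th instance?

The 6th occurrence is 5 intervals after the first: 5 × 15 = 75 days after November 22, 2062.
November has 30 days — 8 days to the end of November leaves 67.
December has 31 days (36 left).
January has 31 days (5 left).
5 days into February → February 5, 2063.

February 5, 2063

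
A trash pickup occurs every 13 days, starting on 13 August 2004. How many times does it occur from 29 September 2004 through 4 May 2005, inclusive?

Occurrences land 13·i days after 13 August 2004 for i = 0, 1, 2, …
29 September 2004 is 47 days after the start; 47 ÷ 13 = 3 remainder 8; since the remainder is 8, round up to i = 4. First occurrence in the window: #5 on 4 October 2004 (4×13 = 52 days in).
4 May 2005 is 264 days after the start; 264 ÷ 13 = 20 remainder 4. Last occurrence in the window: #21 on 30 April 2005.
Occurrences #5 through #21: 17 in total.

17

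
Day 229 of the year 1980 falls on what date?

Jan has 31 days (229 − 31 = 198 remain).
Feb has 29 days (198 − 29 = 169 remain).
Mar has 31 days (169 − 31 = 138 remain).
Apr has 30 days (138 − 30 = 108 remain).
May has 31 days (108 − 31 = 77 remain).
Jun has 30 days (77 − 30 = 47 remain).
Jul has 31 days (47 − 31 = 16 remain).
16 into Aug → Aug 16.

Aug 16, 1980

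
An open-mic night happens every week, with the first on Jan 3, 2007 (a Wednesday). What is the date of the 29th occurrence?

Jul 18, 2007

The 29th occurrence is 28 intervals after the first: 28 × 7 = 196 days after Jan 3, 2007.
Jan has 31 days — 28 days to the end of Jan leaves 168.
Feb has 28 days (140 left).
Mar has 31 days (109 left).
Apr has 30 days (79 left).
May has 31 days (48 left).
Jun has 30 days (18 left).
18 days into Jul → Jul 18, 2007.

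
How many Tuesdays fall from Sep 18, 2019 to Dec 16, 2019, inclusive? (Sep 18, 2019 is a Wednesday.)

Sep 18, 2019 is a Wednesday; the first Tuesday on or after it is Sep 24, 2019 (6 days later).
From Sep 24, 2019 to Dec 16, 2019: 6 + 31 + 30 + 16 = 83 days (rest of Sep, Oct, Nov, Dec).
83 ÷ 7 = 11 full weeks with remainder 6, so 11 more Tuesdays after the first → 12.

12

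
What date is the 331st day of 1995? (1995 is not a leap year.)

Jan has 31 days (331 − 31 = 300 remain).
Feb has 28 days (300 − 28 = 272 remain).
Mar has 31 days (272 − 31 = 241 remain).
Apr has 30 days (241 − 30 = 211 remain).
May has 31 days (211 − 31 = 180 remain).
Jun has 30 days (180 − 30 = 150 remain).
Jul has 31 days (150 − 31 = 119 remain).
Aug has 31 days (119 − 31 = 88 remain).
Sep has 30 days (88 − 30 = 58 remain).
Oct has 31 days (58 − 31 = 27 remain).
27 into Nov → Nov 27.

Nov 27, 1995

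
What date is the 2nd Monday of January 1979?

January 1979 begins on a Monday, so the first Monday is January 1.
The 2nd Monday is 1 weeks later: 1 + 7 = 8.

1979-01-08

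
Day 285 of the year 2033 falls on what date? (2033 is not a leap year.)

Oct 12, 2033

Jan has 31 days (285 − 31 = 254 remain).
Feb has 28 days (254 − 28 = 226 remain).
Mar has 31 days (226 − 31 = 195 remain).
Apr has 30 days (195 − 30 = 165 remain).
May has 31 days (165 − 31 = 134 remain).
Jun has 30 days (134 − 30 = 104 remain).
Jul has 31 days (104 − 31 = 73 remain).
Aug has 31 days (73 − 31 = 42 remain).
Sep has 30 days (42 − 30 = 12 remain).
12 into Oct → Oct 12.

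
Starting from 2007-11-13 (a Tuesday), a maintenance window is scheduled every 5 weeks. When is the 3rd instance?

The 3rd occurrence is 2 intervals after the first: 2 × 35 = 70 days after 2007-11-13.
November has 30 days — 17 days to the end of November leaves 53.
December has 31 days (22 left).
22 days into January → 2008-01-22.

2008-01-22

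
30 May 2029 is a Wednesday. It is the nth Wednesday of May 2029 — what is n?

5th

Day 30 falls in week ⌈30/7⌉ of the month.
Days 1–7 hold the 1st Wednesday, 8–14 the 2nd, 15–21 the 3rd, 22–28 the 4th, 29–31 the 5th.
30 is in the range for the 5th.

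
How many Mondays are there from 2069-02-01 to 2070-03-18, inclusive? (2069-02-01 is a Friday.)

59

2069-02-01 is a Friday; the first Monday on or after it is 2069-02-04 (3 days later).
From 2069-02-04 to 2070-03-18: 330 + 77 = 407 days (rest of 2069, to 2070-03-18 in 2070).
407 ÷ 7 = 58 full weeks with remainder 1, so 58 more Mondays after the first → 59.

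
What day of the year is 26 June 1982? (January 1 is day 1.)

Days in months before June: 31 + 28 + 31 + 30 + 31 = 151.
Plus 26 days into June → day 177.

177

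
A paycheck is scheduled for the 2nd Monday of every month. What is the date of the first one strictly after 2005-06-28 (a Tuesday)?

2005-07-11

June 2005 starts on a Wednesday; its first Monday is the 6th, so the 2nd Monday is the 13th — 2005-06-13.
That is not after 2005-06-28, so look at July 2005.
July 2005 starts on a Friday; its first Monday is the 4th, so the 2nd Monday is the 11th — 2005-07-11.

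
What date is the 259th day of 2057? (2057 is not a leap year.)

September 16, 2057

January has 31 days (259 − 31 = 228 remain).
February has 28 days (228 − 28 = 200 remain).
March has 31 days (200 − 31 = 169 remain).
April has 30 days (169 − 30 = 139 remain).
May has 31 days (139 − 31 = 108 remain).
June has 30 days (108 − 30 = 78 remain).
July has 31 days (78 − 31 = 47 remain).
August has 31 days (47 − 31 = 16 remain).
16 into September → September 16.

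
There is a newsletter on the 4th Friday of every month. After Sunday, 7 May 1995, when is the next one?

26 May 1995

May 1995 starts on a Monday; its first Friday is the 5th, so the 4th Friday is the 26th — 26 May 1995.
26 May 1995 is after 7 May 1995, so that is the next one.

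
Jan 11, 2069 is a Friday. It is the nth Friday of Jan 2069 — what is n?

2nd

Day 11 falls in week ⌈11/7⌉ of the month.
Days 1–7 hold the 1st Friday, 8–14 the 2nd, 15–21 the 3rd, 22–28 the 4th, 29–31 the 5th.
11 is in the range for the 2nd.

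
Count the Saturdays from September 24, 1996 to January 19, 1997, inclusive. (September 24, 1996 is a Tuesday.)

17

September 24, 1996 is a Tuesday; the first Saturday on or after it is September 28, 1996 (4 days later).
From September 28, 1996 to January 19, 1997: 2 + 31 + 30 + 31 + 19 = 113 days (rest of September, October, November, December, January).
113 ÷ 7 = 16 full weeks with remainder 1, so 16 more Saturdays after the first → 17.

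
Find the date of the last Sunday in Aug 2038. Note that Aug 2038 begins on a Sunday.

Aug 29, 2038

Aug 2038 begins on a Sunday, so the first Sunday is Aug 1.
Aug 2038 has 31 days. Adding weeks: 1, 8, 15, 22, 29 — the last one ≤ 31 is the 29th.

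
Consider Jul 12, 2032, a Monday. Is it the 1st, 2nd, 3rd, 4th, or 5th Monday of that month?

Day 12 falls in week ⌈12/7⌉ of the month.
Days 1–7 hold the 1st Monday, 8–14 the 2nd, 15–21 the 3rd, 22–28 the 4th, 29–31 the 5th.
12 is in the range for the 2nd.

2nd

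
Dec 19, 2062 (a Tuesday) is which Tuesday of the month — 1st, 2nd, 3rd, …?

3rd

Day 19 falls in week ⌈19/7⌉ of the month.
Days 1–7 hold the 1st Tuesday, 8–14 the 2nd, 15–21 the 3rd, 22–28 the 4th, 29–31 the 5th.
19 is in the range for the 3rd.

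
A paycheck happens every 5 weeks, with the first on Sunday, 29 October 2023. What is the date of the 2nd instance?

3 December 2023

The 2nd occurrence is 1 interval after the first: 1 × 35 = 35 days after 29 October 2023.
October has 31 days — 2 days to the end of October leaves 33.
November has 30 days (3 left).
3 days into December → 3 December 2023.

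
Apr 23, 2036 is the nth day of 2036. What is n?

Days in months before Apr: 31 + 29 + 31 = 91.
Plus 23 days into Apr → day 114.

114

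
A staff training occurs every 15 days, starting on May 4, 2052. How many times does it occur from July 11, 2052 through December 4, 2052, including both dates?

Occurrences land 15·i days after May 4, 2052 for i = 0, 1, 2, …
July 11, 2052 is 68 days after the start; 68 ÷ 15 = 4 remainder 8; since the remainder is 8, round up to i = 5. First occurrence in the window: #6 on July 18, 2052 (5×15 = 75 days in).
December 4, 2052 is 214 days after the start; 214 ÷ 15 = 14 remainder 4. Last occurrence in the window: #15 on November 30, 2052.
Occurrences #6 through #15: 10 in total.

10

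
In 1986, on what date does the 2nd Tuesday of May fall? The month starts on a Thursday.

May 1986 begins on a Thursday, so the first Tuesday is May 6 (5 days later).
The 2nd Tuesday is 1 weeks later: 6 + 7 = 13.

May 13, 1986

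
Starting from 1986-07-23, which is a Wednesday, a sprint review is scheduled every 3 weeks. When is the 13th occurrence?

1987-04-01

The 13th occurrence is 12 intervals after the first: 12 × 21 = 252 days after 1986-07-23.
July has 31 days — 8 days to the end of July leaves 244.
August has 31 days (213 left).
September has 30 days (183 left).
October has 31 days (152 left).
November has 30 days (122 left).
December has 31 days (91 left).
January has 31 days (60 left).
February has 28 days (32 left).
March has 31 days (1 left).
1 day into April → 1987-04-01.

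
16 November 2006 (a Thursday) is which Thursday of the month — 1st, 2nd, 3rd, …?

Day 16 falls in week ⌈16/7⌉ of the month.
Days 1–7 hold the 1st Thursday, 8–14 the 2nd, 15–21 the 3rd, 22–28 the 4th, 29–31 the 5th.
16 is in the range for the 3rd.

3rd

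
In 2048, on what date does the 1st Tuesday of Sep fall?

Sep 1, 2048

Sep 2048 begins on a Tuesday, so the first Tuesday is Sep 1.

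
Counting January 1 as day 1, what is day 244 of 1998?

Sep 1, 1998

Jan has 31 days (244 − 31 = 213 remain).
Feb has 28 days (213 − 28 = 185 remain).
Mar has 31 days (185 − 31 = 154 remain).
Apr has 30 days (154 − 30 = 124 remain).
May has 31 days (124 − 31 = 93 remain).
Jun has 30 days (93 − 30 = 63 remain).
Jul has 31 days (63 − 31 = 32 remain).
Aug has 31 days (32 − 31 = 1 remain).
1 into Sep → Sep 1.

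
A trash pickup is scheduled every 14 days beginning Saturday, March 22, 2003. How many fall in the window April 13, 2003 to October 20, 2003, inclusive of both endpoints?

Occurrences land 14·i days after March 22, 2003 for i = 0, 1, 2, …
April 13, 2003 is 22 days after the start; 22 ÷ 14 = 1 remainder 8; since the remainder is 8, round up to i = 2. First occurrence in the window: #3 on April 19, 2003 (2×14 = 28 days in).
October 20, 2003 is 212 days after the start; 212 ÷ 14 = 15 remainder 2. Last occurrence in the window: #16 on October 18, 2003.
Occurrences #3 through #16: 14 in total.

14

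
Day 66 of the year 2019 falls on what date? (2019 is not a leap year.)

January has 31 days (66 − 31 = 35 remain).
February has 28 days (35 − 28 = 7 remain).
7 into March → March 7.

2019-03-07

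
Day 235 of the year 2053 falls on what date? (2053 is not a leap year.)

January has 31 days (235 − 31 = 204 remain).
February has 28 days (204 − 28 = 176 remain).
March has 31 days (176 − 31 = 145 remain).
April has 30 days (145 − 30 = 115 remain).
May has 31 days (115 − 31 = 84 remain).
June has 30 days (84 − 30 = 54 remain).
July has 31 days (54 − 31 = 23 remain).
23 into August → August 23.

2053-08-23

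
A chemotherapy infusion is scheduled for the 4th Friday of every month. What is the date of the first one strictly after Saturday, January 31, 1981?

February 27, 1981

January 1981 starts on a Thursday; its first Friday is the 2nd, so the 4th Friday is the 23rd — January 23, 1981.
That is not after January 31, 1981, so look at February 1981.
February 1981 starts on a Sunday; its first Friday is the 6th, so the 4th Friday is the 27th — February 27, 1981.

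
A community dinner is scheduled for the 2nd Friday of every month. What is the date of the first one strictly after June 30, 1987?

June 1987 starts on a Monday; its first Friday is the 5th, so the 2nd Friday is the 12th — June 12, 1987.
That is not after June 30, 1987, so look at July 1987.
July 1987 starts on a Wednesday; its first Friday is the 3rd, so the 2nd Friday is the 10th — July 10, 1987.

July 10, 1987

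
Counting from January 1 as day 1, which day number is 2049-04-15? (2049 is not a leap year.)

Days in months before April: 31 + 28 + 31 = 90.
Plus 15 days into April → day 105.

105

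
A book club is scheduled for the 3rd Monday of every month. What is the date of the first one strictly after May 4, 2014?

May 2014 starts on a Thursday; its first Monday is the 5th, so the 3rd Monday is the 19th — May 19, 2014.
May 19, 2014 is after May 4, 2014, so that is the next one.

May 19, 2014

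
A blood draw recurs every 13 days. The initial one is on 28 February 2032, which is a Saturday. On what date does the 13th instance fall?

The 13th occurrence is 12 intervals after the first: 12 × 13 = 156 days after 28 February 2032.
February has 29 days — 1 day to the end of February leaves 155.
March has 31 days (124 left).
April has 30 days (94 left).
May has 31 days (63 left).
June has 30 days (33 left).
July has 31 days (2 left).
2 days into August → 2 August 2032.

2 August 2032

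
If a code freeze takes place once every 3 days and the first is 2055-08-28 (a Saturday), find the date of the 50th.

2056-01-22

The 50th occurrence is 49 intervals after the first: 49 × 3 = 147 days after 2055-08-28.
August has 31 days — 3 days to the end of August leaves 144.
September has 30 days (114 left).
October has 31 days (83 left).
November has 30 days (53 left).
December has 31 days (22 left).
22 days into January → 2056-01-22.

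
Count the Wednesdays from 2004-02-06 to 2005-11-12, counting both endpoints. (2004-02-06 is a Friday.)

92

2004-02-06 is a Friday; the first Wednesday on or after it is 2004-02-11 (5 days later).
From 2004-02-11 to 2005-11-12: 324 + 316 = 640 days (rest of 2004, to 2005-11-12 in 2005).
640 ÷ 7 = 91 full weeks with remainder 3, so 91 more Wednesdays after the first → 92.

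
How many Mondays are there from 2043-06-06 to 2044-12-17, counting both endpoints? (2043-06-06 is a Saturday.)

80

2043-06-06 is a Saturday; the first Monday on or after it is 2043-06-08 (2 days later).
From 2043-06-08 to 2044-12-17: 206 + 352 = 558 days (rest of 2043, to 2044-12-17 in 2044).
558 ÷ 7 = 79 full weeks with remainder 5, so 79 more Mondays after the first → 80.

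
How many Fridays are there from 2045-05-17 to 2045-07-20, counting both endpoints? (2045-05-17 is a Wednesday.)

9

2045-05-17 is a Wednesday; the first Friday on or after it is 2045-05-19 (2 days later).
From 2045-05-19 to 2045-07-20: 12 + 30 + 20 = 62 days (rest of May, June, July).
62 ÷ 7 = 8 full weeks with remainder 6, so 8 more Fridays after the first → 9.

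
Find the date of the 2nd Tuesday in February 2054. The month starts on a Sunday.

February 2054 begins on a Sunday, so the first Tuesday is February 3 (2 days later).
The 2nd Tuesday is 1 weeks later: 3 + 7 = 10.

February 10, 2054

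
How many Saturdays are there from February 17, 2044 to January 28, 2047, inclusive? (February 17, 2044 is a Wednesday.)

154

February 17, 2044 is a Wednesday; the first Saturday on or after it is February 20, 2044 (3 days later).
From February 20, 2044 to January 28, 2047: 315 + 365 + 365 + 28 = 1073 days (rest of 2044, 2045, 2046, to January 28, 2047 in 2047).
1073 ÷ 7 = 153 full weeks with remainder 2, so 153 more Saturdays after the first → 154.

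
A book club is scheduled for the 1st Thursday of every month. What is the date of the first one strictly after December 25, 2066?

January 6, 2067

December 2066 starts on a Wednesday, so its 1st Thursday is December 2, 2066 (1 day in).
That is not after December 25, 2066, so look at January 2067.
January 2067 starts on a Saturday, so its 1st Thursday is January 6, 2067 (5 days in).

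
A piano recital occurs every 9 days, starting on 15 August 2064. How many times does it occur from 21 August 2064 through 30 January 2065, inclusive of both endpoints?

Occurrences land 9·i days after 15 August 2064 for i = 0, 1, 2, …
21 August 2064 is 6 days after the start; 6 ÷ 9 = 0 remainder 6; since the remainder is 6, round up to i = 1. First occurrence in the window: #2 on 24 August 2064 (1×9 = 9 days in).
30 January 2065 is 168 days after the start; 168 ÷ 9 = 18 remainder 6. Last occurrence in the window: #19 on 24 January 2065.
Occurrences #2 through #19: 18 in total.

18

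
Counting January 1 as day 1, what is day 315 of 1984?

Jan has 31 days (315 − 31 = 284 remain).
Feb has 29 days (284 − 29 = 255 remain).
Mar has 31 days (255 − 31 = 224 remain).
Apr has 30 days (224 − 30 = 194 remain).
May has 31 days (194 − 31 = 163 remain).
Jun has 30 days (163 − 30 = 133 remain).
Jul has 31 days (133 − 31 = 102 remain).
Aug has 31 days (102 − 31 = 71 remain).
Sep has 30 days (71 − 30 = 41 remain).
Oct has 31 days (41 − 31 = 10 remain).
10 into Nov → Nov 10.

Nov 10, 1984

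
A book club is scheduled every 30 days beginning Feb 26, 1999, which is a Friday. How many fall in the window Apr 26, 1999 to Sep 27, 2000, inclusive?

18

Occurrences land 30·i days after Feb 26, 1999 for i = 0, 1, 2, …
Apr 26, 1999 is 59 days after the start; 59 ÷ 30 = 1 remainder 29; since the remainder is 29, round up to i = 2. First occurrence in the window: #3 on Apr 27, 1999 (2×30 = 60 days in).
Sep 27, 2000 is 579 days after the start; 579 ÷ 30 = 19 remainder 9. Last occurrence in the window: #20 on Sep 18, 2000.
Occurrences #3 through #20: 18 in total.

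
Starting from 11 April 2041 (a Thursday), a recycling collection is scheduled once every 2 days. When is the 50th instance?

18 July 2041

The 50th occurrence is 49 intervals after the first: 49 × 2 = 98 days after 11 April 2041.
April has 30 days — 19 days to the end of April leaves 79.
May has 31 days (48 left).
June has 30 days (18 left).
18 days into July → 18 July 2041.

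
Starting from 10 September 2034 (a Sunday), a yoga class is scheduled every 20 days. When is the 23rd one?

24 November 2035

The 23rd occurrence is 22 intervals after the first: 22 × 20 = 440 days after 10 September 2034.
September has 30 days — 20 days to the end of September leaves 420.
From end of September to end of 2034 is 92 days (328 left).
January has 31 days (297 left).
February has 28 days (269 left).
March has 31 days (238 left).
April has 30 days (208 left).
May has 31 days (177 left).
June has 30 days (147 left).
July has 31 days (116 left).
August has 31 days (85 left).
September has 30 days (55 left).
October has 31 days (24 left).
24 days into November → 24 November 2035.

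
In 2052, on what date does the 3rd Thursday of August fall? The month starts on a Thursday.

15 August 2052

August 2052 begins on a Thursday, so the first Thursday is August 1.
The 3rd Thursday is 2 weeks later: 1 + 14 = 15.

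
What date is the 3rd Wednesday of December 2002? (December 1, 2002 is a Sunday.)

18 December 2002

December 2002 begins on a Sunday, so the first Wednesday is December 4 (3 days later).
The 3rd Wednesday is 2 weeks later: 4 + 14 = 18.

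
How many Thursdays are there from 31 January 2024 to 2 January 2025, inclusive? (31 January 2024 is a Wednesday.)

31 January 2024 is a Wednesday; the first Thursday on or after it is 1 February 2024 (1 day later).
From 1 February 2024 to 2 January 2025: 334 + 2 = 336 days (rest of 2024, to 2 January 2025 in 2025).
336 ÷ 7 = 48 full weeks with remainder 0, so 48 more Thursdays after the first → 49.

49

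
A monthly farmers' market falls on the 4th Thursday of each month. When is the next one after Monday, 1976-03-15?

March 1976 starts on a Monday; its first Thursday is the 4th, so the 4th Thursday is the 25th — 1976-03-25.
1976-03-25 is after 1976-03-15, so that is the next one.

1976-03-25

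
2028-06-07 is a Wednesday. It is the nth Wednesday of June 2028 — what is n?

Day 7 falls in week ⌈7/7⌉ of the month.
Days 1–7 hold the 1st Wednesday, 8–14 the 2nd, 15–21 the 3rd, 22–28 the 4th, 29–31 the 5th.
7 is in the range for the 1st.

1st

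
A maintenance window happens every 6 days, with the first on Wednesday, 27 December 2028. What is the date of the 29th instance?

The 29th occurrence is 28 intervals after the first: 28 × 6 = 168 days after 27 December 2028.
December has 31 days — 4 days to the end of December leaves 164.
January has 31 days (133 left).
February has 28 days (105 left).
March has 31 days (74 left).
April has 30 days (44 left).
May has 31 days (13 left).
13 days into June → 13 June 2029.

13 June 2029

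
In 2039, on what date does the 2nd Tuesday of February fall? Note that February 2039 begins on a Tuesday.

February 2039 begins on a Tuesday, so the first Tuesday is February 1.
The 2nd Tuesday is 1 weeks later: 1 + 7 = 8.

February 8, 2039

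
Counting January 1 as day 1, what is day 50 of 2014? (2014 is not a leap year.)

February 19, 2014

January has 31 days (50 − 31 = 19 remain).
19 into February → February 19.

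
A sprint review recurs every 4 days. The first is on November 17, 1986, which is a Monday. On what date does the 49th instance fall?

The 49th occurrence is 48 intervals after the first: 48 × 4 = 192 days after November 17, 1986.
November has 30 days — 13 days to the end of November leaves 179.
December has 31 days (148 left).
January has 31 days (117 left).
February has 28 days (89 left).
March has 31 days (58 left).
April has 30 days (28 left).
28 days into May → May 28, 1987.

May 28, 1987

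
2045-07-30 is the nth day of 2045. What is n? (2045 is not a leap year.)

211

Days in months before July: 31 + 28 + 31 + 30 + 31 + 30 = 181.
Plus 30 days into July → day 211.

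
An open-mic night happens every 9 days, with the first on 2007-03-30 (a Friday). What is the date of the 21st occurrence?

The 21st occurrence is 20 intervals after the first: 20 × 9 = 180 days after 2007-03-30.
March has 31 days — 1 day to the end of March leaves 179.
April has 30 days (149 left).
May has 31 days (118 left).
June has 30 days (88 left).
July has 31 days (57 left).
August has 31 days (26 left).
26 days into September → 2007-09-26.

2007-09-26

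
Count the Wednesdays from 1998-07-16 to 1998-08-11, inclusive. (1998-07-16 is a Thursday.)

1998-07-16 is a Thursday; the first Wednesday on or after it is 1998-07-22 (6 days later).
From 1998-07-22 to 1998-08-11: 9 + 11 = 20 days (rest of July, August).
20 ÷ 7 = 2 full weeks with remainder 6, so 2 more Wednesdays after the first → 3.

3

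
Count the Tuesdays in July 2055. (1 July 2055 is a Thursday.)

4

1 July 2055 is a Thursday; the first Tuesday on or after it is 6 July 2055 (5 days later).
From 6 July 2055 to 31 July 2055 is 31 − 6 = 25 days.
25 ÷ 7 = 3 full weeks with remainder 4, so 3 more Tuesdays after the first → 4.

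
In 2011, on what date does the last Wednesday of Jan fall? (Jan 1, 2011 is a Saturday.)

Jan 2011 begins on a Saturday, so the first Wednesday is Jan 5 (4 days later).
Jan 2011 has 31 days. Adding weeks: 5, 12, 19, 26 — the last one ≤ 31 is the 26th.

Jan 26, 2011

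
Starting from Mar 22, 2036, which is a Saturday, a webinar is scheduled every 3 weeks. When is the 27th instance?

The 27th occurrence is 26 intervals after the first: 26 × 21 = 546 days after Mar 22, 2036.
Mar has 31 days — 9 days to the end of Mar leaves 537.
From end of Mar to end of 2036 is 275 days (262 left).
Jan has 31 days (231 left).
Feb has 28 days (203 left).
Mar has 31 days (172 left).
Apr has 30 days (142 left).
May has 31 days (111 left).
Jun has 30 days (81 left).
Jul has 31 days (50 left).
Aug has 31 days (19 left).
19 days into Sep → Sep 19, 2037.

Sep 19, 2037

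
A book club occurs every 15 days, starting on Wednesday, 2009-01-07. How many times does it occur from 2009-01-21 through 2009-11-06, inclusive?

Occurrences land 15·i days after 2009-01-07 for i = 0, 1, 2, …
2009-01-21 is 14 days after the start; 14 ÷ 15 = 0 remainder 14; since the remainder is 14, round up to i = 1. First occurrence in the window: #2 on 2009-01-22 (1×15 = 15 days in).
2009-11-06 is 303 days after the start; 303 ÷ 15 = 20 remainder 3. Last occurrence in the window: #21 on 2009-11-03.
Occurrences #2 through #21: 20 in total.

20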